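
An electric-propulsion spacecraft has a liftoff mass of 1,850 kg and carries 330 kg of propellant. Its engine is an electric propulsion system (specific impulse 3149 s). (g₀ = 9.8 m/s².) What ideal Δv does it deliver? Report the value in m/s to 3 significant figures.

Δv ≈ 6060 m/s

v_e = Isp · g₀ = 3149 × 9.8 = 30860.2 m/s.
m_f = m₀ − m_prop = 1,850 − 330 = 1,520 kg.
By the Tsiolkovsky rocket equation, Δv = v_e · ln(m₀/m_f) = 30860.2 × ln(1.217) = 30860.2 × 0.1965 ≈ 6063.3 m/s.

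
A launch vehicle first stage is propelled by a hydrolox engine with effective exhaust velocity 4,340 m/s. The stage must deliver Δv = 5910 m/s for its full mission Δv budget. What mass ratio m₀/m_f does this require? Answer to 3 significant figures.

Rocket equation: m₀/m_f = exp(Δv / v_e) = exp(5910 / 4340.0) = exp(1.3618) = 3.9030.

mass ratio ≈ 3.90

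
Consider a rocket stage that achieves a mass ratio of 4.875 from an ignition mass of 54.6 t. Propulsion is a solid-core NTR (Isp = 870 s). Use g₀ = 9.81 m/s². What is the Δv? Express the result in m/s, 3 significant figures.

v_e = Isp · g₀ = 870 × 9.81 = 8534.7 m/s.
Using Δv = v_e ln(m₀/m_f): Δv = v_e · ln(4.875) = 8534.7 × 1.5841 ≈ 13520.0 m/s.

Δv ≈ 13500 m/s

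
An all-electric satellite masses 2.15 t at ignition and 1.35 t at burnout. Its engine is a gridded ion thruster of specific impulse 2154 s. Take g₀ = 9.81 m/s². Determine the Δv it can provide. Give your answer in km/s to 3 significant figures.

Δv ≈ 9.83 km/s

v_e = Isp · g₀ = 2154 × 9.81 = 21130.7 m/s.
Using Δv = v_e ln(m₀/m_f): Δv = v_e · ln(m₀/m_f) = 21130.7 × ln(1.593) = 21130.7 × 0.4654 ≈ 9833.5 m/s.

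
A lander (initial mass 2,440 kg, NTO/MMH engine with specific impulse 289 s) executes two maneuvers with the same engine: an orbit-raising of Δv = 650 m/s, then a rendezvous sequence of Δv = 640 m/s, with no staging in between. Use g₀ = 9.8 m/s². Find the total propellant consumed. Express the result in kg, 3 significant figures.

v_e = Isp · g₀ = 289 × 9.8 = 2832.2 m/s.
After the first burn: m = 2440 × exp(−650/2832.2) = 2440 × 0.79493 = 1,939.63 kg.
After the second burn: m = 1,939.63 × exp(−640/2832.2) = 1,939.63 × 0.79774 = 1,547.32 kg.
Total propellant = m₀ − m_final = 2440 − 1,547.32 = 892.68 kg.

total propellant consumed ≈ 893 kg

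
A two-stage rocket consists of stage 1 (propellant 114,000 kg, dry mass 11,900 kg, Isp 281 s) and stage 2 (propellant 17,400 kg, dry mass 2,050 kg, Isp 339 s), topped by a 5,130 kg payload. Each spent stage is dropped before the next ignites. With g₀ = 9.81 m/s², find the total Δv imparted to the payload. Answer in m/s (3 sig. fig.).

Δv ≈ 8000 m/s

Ignition mass of stage 1 = 114,000+11,900 + 17,400+2,050 + 5,130 = 150,480 kg.
Stage 1: m₀ = 150,480 kg, m_f = 150,480 − 114,000 = 36,480 kg; Δv = 281×9.81×ln(4.125) = 2756.6×1.4171 ≈ 3906 m/s.
Stage 2: m₀ = 24,580 kg, m_f = 24,580 − 17,400 = 7,180 kg; Δv = 339×9.81×ln(3.423) = 3325.6×1.2306 ≈ 4093 m/s.
Total Δv = 3906 + 4093 = 7999 m/s.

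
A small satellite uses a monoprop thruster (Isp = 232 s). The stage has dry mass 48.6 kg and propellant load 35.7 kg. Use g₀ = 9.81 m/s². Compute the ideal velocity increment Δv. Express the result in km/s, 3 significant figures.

v_e = Isp · g₀ = 232 × 9.81 = 2275.9 m/s.
m₀ = m_dry + m_prop = 48.6 + 35.7 = 84.3 kg.
From the ideal rocket equation, Δv = v_e · ln(m₀/m_f) = 2275.9 × ln(1.735) = 2275.9 × 0.5508 ≈ 1253.5 m/s.

Δv ≈ 1.25 km/s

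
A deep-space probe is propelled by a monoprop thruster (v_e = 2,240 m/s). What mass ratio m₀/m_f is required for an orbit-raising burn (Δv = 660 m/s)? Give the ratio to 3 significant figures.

m₀/m_f = exp(Δv / v_e) = exp(660 / 2240.0) = exp(0.2946) = 1.3426.

mass ratio ≈ 1.34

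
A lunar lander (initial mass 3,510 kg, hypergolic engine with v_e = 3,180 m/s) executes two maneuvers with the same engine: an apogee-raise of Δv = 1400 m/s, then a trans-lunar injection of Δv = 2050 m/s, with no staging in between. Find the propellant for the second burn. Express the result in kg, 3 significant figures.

propellant for the second burn ≈ 1070 kg

After the first burn: m = 3510 × exp(−1400/3180.0) = 3510 × 0.64387 = 2,259.98 kg.
After the second burn: m = 2,259.98 × exp(−2050/3180.0) = 2,259.98 × 0.52484 = 1,186.13 kg.
Second-burn propellant = 2,259.98 − 1,186.13 = 1,073.85 kg.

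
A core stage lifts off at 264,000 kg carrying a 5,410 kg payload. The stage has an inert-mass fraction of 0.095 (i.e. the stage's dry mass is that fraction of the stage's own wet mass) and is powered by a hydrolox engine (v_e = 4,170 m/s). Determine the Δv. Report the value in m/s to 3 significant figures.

Stage wet mass = m₀ − payload = 264,000 − 5,410 = 258,590 kg.
Stage dry mass = ε × stage wet mass = 0.095 × 258,590 = 24,566.1 kg.
Burnout mass m_f = stage dry + payload = 24,566.1 + 5,410 = 29,976.1 kg.
From the ideal rocket equation, Δv = v_e · ln(264,000/29,976.1) = 4170.0 × ln(8.807) = 4170.0 × 2.1755 ≈ 9072 m/s.

Δv ≈ 9070 m/s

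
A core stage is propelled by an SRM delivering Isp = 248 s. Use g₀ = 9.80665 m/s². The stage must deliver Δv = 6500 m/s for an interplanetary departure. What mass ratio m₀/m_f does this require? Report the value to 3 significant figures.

mass ratio ≈ 14.5

v_e = Isp · g₀ = 248 × 9.80665 = 2432.0 m/s.
m₀/m_f = exp(Δv / v_e) = exp(6500 / 2432.0) = exp(2.6726) = 14.4782.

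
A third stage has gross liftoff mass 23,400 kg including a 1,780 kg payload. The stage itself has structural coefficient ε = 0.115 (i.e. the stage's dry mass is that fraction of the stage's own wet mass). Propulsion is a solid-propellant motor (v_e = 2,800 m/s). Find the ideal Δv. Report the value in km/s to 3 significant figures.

Δv ≈ 4.77 km/s

Stage wet mass = m₀ − payload = 23,400 − 1,780 = 21,620 kg.
Stage dry mass = ε × stage wet mass = 0.115 × 21,620 = 2,486.3 kg.
Burnout mass m_f = stage dry + payload = 2,486.3 + 1,780 = 4,266.3 kg.
From the ideal rocket equation, Δv = v_e · ln(23,400/4,266.3) = 2800.0 × ln(5.485) = 2800.0 × 1.7020 ≈ 4766 m/s.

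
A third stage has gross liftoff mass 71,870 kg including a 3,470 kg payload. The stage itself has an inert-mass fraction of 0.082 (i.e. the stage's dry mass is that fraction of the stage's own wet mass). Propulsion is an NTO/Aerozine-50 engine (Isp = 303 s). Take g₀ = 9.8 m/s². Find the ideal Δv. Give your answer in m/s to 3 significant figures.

Stage wet mass = m₀ − payload = 71,870 − 3,470 = 68,400 kg.
Stage dry mass = ε × stage wet mass = 0.082 × 68,400 = 5,608.8 kg.
Burnout mass m_f = stage dry + payload = 5,608.8 + 3,470 = 9,078.8 kg.
v_e = Isp · g₀ = 303 × 9.8 = 2969.4 m/s.
Δv = v_e · ln(71,870/9,078.8) = 2969.4 × ln(7.916) = 2969.4 × 2.0689 ≈ 6143 m/s.

Δv ≈ 6140 m/s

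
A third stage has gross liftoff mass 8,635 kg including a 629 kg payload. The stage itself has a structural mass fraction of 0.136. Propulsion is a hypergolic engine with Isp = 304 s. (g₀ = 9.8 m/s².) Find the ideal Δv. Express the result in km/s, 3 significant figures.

Stage wet mass = m₀ − payload = 8,635 − 629 = 8,006 kg.
Stage dry mass = ε × stage wet mass = 0.136 × 8,006 = 1,088.82 kg.
Burnout mass m_f = stage dry + payload = 1,088.82 + 629 = 1,717.82 kg.
v_e = Isp · g₀ = 304 × 9.8 = 2979.2 m/s.
Δv = v_e · ln(8,635/1,717.82) = 2979.2 × ln(5.027) = 2979.2 × 1.6148 ≈ 4811 m/s.

Δv ≈ 4.81 km/s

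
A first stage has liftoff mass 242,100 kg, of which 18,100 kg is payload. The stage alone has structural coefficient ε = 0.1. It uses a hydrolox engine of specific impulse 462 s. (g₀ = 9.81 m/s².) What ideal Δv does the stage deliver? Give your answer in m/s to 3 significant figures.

Δv ≈ 8100 m/s

Stage wet mass = m₀ − payload = 242,100 − 18,100 = 224,000 kg.
Stage dry mass = ε × stage wet mass = 0.1 × 224,000 = 22,400 kg.
Burnout mass m_f = stage dry + payload = 22,400 + 18,100 = 40,500 kg.
v_e = Isp · g₀ = 462 × 9.81 = 4532.2 m/s.
Using Δv = v_e ln(m₀/m_f): Δv = v_e · ln(242,100/40,500) = 4532.2 × ln(5.978) = 4532.2 × 1.7880 ≈ 8104 m/s.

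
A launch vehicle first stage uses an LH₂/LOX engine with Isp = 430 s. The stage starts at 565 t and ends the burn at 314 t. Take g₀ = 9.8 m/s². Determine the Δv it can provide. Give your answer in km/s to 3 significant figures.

v_e = Isp · g₀ = 430 × 9.8 = 4214.0 m/s.
Δv = v_e · ln(m₀/m_f) = 4214.0 × ln(1.799) = 4214.0 × 0.5874 ≈ 2475.4 m/s.

Δv ≈ 2.48 km/s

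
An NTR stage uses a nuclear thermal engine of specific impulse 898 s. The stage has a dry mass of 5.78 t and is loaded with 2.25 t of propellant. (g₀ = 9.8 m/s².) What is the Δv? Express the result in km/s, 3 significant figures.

v_e = Isp · g₀ = 898 × 9.8 = 8800.4 m/s.
m₀ = m_dry + m_prop = 5.78 + 2.25 = 8.03 t.
Δv = v_e · ln(m₀/m_f) = 8800.4 × ln(1.389) = 8800.4 × 0.3288 ≈ 2893.4 m/s.

Δv ≈ 2.89 km/s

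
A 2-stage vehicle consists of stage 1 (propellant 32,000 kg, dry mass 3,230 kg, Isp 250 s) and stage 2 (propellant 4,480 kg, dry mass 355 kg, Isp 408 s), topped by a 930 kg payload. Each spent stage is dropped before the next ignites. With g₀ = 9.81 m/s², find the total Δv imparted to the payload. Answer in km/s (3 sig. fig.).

Δv ≈ 9.73 km/s

Ignition mass of stage 1 = 32,000+3,230 + 4,480+355 + 930 = 40,995 kg.
Stage 1: m₀ = 40,995 kg, m_f = 40,995 − 32,000 = 8,995 kg; Δv = 250×9.81×ln(4.558) = 2452.5×1.5168 ≈ 3720 m/s.
Stage 2: m₀ = 5,765 kg, m_f = 5,765 − 4,480 = 1,285 kg; Δv = 408×9.81×ln(4.486) = 4002.5×1.5010 ≈ 6008 m/s.
Total Δv = 3720 + 6008 = 9728 m/s.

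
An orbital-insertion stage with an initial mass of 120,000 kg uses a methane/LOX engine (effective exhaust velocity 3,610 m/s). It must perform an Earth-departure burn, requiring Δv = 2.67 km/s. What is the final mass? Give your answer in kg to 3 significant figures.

final mass ≈ 57300 kg

m₀/m_f = exp(Δv / v_e) = exp(2670 / 3610.0) = exp(0.7396) = 2.0951.
m_f = m₀ / 2.0951 = 120,000 / 2.0951 = 57,276.5 kg.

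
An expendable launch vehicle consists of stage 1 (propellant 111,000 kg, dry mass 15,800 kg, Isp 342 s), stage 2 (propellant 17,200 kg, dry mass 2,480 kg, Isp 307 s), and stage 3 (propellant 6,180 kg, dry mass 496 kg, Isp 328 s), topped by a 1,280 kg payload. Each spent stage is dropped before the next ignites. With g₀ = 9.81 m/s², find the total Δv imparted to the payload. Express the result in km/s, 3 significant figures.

Δv ≈ 12.0 km/s

Ignition mass of stage 1 = 111,000+15,800 + 17,200+2,480 + 6,180+496 + 1,280 = 154,436 kg.
Stage 1: m₀ = 154,436 kg, m_f = 154,436 − 111,000 = 43,436 kg; Δv = 342×9.81×ln(3.555) = 3355.0×1.2685 ≈ 4256 m/s.
Stage 2: m₀ = 27,636 kg, m_f = 27,636 − 17,200 = 10,436 kg; Δv = 307×9.81×ln(2.648) = 3011.7×0.9739 ≈ 2933 m/s.
Stage 3: m₀ = 7,956 kg, m_f = 7,956 − 6,180 = 1,776 kg; Δv = 328×9.81×ln(4.48) = 3217.7×1.4996 ≈ 4825 m/s.
Total Δv = 4256 + 2933 + 4825 = 12014 m/s.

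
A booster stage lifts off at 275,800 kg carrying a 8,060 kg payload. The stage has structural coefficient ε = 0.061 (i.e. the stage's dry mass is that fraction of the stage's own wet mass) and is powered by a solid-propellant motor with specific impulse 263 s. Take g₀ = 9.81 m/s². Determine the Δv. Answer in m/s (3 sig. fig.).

Stage wet mass = m₀ − payload = 275,800 − 8,060 = 267,740 kg.
Stage dry mass = ε × stage wet mass = 0.061 × 267,740 = 16,332.1 kg.
Burnout mass m_f = stage dry + payload = 16,332.1 + 8,060 = 24,392.1 kg.
v_e = Isp · g₀ = 263 × 9.81 = 2580.0 m/s.
Using Δv = v_e ln(m₀/m_f): Δv = v_e · ln(275,800/24,392.1) = 2580.0 × ln(11.31) = 2580.0 × 2.4254 ≈ 6258 m/s.

Δv ≈ 6260 m/s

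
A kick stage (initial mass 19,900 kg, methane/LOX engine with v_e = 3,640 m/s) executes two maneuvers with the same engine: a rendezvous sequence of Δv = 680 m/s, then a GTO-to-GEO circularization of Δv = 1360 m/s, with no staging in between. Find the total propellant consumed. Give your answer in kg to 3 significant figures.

After the first burn: m = 19900 × exp(−680/3640.0) = 19900 × 0.82960 = 16,509 kg.
After the second burn: m = 16,509 × exp(−1360/3640.0) = 16,509 × 0.68823 = 11,362 kg.
Total propellant = m₀ − m_final = 19900 − 11,362 = 8,538 kg.

total propellant consumed ≈ 8540 kg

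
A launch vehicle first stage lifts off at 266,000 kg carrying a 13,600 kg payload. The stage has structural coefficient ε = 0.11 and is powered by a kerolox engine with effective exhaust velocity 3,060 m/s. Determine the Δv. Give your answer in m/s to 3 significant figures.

Stage wet mass = m₀ − payload = 266,000 − 13,600 = 252,400 kg.
Stage dry mass = ε × stage wet mass = 0.11 × 252,400 = 27,764 kg.
Burnout mass m_f = stage dry + payload = 27,764 + 13,600 = 41,364 kg.
Rocket equation: Δv = v_e · ln(266,000/41,364) = 3060.0 × ln(6.431) = 3060.0 × 1.8611 ≈ 5695 m/s.

Δv ≈ 5690 m/s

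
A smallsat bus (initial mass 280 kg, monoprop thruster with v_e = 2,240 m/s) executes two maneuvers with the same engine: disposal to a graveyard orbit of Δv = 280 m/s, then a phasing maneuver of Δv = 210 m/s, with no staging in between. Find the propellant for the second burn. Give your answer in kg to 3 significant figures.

propellant for the second burn ≈ 22.1 kg

After the first burn: m = 280 × exp(−280/2240.0) = 280 × 0.88250 = 247.1 kg.
After the second burn: m = 247.1 × exp(−210/2240.0) = 247.1 × 0.91051 = 224.987 kg.
Second-burn propellant = 247.1 − 224.987 = 22.113 kg.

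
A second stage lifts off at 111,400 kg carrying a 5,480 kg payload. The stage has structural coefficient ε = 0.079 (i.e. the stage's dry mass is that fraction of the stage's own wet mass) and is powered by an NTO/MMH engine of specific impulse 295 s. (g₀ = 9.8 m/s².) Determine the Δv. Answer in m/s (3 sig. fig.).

Stage wet mass = m₀ − payload = 111,400 − 5,480 = 105,920 kg.
Stage dry mass = ε × stage wet mass = 0.079 × 105,920 = 8,367.68 kg.
Burnout mass m_f = stage dry + payload = 8,367.68 + 5,480 = 13,847.68 kg.
v_e = Isp · g₀ = 295 × 9.8 = 2891.0 m/s.
Δv = v_e · ln(111,400/13,847.68) = 2891.0 × ln(8.045) = 2891.0 × 2.0850 ≈ 6028 m/s.

Δv ≈ 6030 m/s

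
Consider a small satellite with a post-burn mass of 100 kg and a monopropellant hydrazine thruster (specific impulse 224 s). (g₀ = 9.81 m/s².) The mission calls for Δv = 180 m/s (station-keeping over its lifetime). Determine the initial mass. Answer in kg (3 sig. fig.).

v_e = Isp · g₀ = 224 × 9.81 = 2197.4 m/s.
m₀/m_f = exp(Δv / v_e) = exp(180 / 2197.4) = exp(0.0819) = 1.0854.
m₀ = m_f × 1.0854 = 100 × 1.0854 = 108.54 kg.

initial mass ≈ 109 kg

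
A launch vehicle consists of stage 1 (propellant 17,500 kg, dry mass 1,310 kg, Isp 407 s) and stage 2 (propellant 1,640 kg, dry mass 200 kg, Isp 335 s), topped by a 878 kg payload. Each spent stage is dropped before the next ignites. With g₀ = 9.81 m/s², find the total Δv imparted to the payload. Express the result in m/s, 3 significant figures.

Ignition mass of stage 1 = 17,500+1,310 + 1,640+200 + 878 = 21,528 kg.
Stage 1: m₀ = 21,528 kg, m_f = 21,528 − 17,500 = 4,028 kg; Δv = 407×9.81×ln(5.345) = 3992.7×1.6761 ≈ 6692 m/s.
Stage 2: m₀ = 2,718 kg, m_f = 2,718 − 1,640 = 1,078 kg; Δv = 335×9.81×ln(2.521) = 3286.4×0.9248 ≈ 3039 m/s.
Total Δv = 6692 + 3039 = 9731 m/s.

Δv ≈ 9730 m/s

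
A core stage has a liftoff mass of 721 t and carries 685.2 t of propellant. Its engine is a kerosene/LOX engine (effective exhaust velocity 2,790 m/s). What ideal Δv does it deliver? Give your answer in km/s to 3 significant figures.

Δv ≈ 8.38 km/s

m_f = m₀ − m_prop = 721 − 685.2 = 35.8 t.
From the ideal rocket equation, Δv = v_e · ln(m₀/m_f) = 2790.0 × ln(20.14) = 2790.0 × 3.0027 ≈ 8377.5 m/s.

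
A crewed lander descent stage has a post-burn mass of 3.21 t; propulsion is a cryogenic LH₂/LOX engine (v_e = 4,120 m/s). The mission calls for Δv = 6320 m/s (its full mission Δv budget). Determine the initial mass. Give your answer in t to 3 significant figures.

initial mass ≈ 14.9 t

m₀/m_f = exp(Δv / v_e) = exp(6320 / 4120.0) = exp(1.5340) = 4.6366.
m₀ = m_f × 4.6366 = 3.21 × 4.6366 = 14.8835 t.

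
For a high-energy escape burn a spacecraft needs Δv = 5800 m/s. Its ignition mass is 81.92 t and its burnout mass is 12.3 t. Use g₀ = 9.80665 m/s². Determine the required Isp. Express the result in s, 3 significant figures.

Isp ≈ 312 s

ln(m₀/m_f) = ln(81920/12300) = ln(6.66) = 1.8961.
Using Δv = v_e ln(m₀/m_f): v_e = Δv / ln(m₀/m_f) = 5800 / 1.8961 = 3058.8 m/s.
Isp = v_e / g₀ = 3058.8 / 9.80665 = 311.9 s.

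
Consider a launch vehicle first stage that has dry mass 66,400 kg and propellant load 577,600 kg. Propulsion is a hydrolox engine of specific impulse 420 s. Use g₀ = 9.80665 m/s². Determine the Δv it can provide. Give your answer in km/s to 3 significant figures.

v_e = Isp · g₀ = 420 × 9.80665 = 4118.8 m/s.
m₀ = m_dry + m_prop = 66,400 + 577,600 = 644,000 kg.
Using Δv = v_e ln(m₀/m_f): Δv = v_e · ln(m₀/m_f) = 4118.8 × ln(9.699) = 4118.8 × 2.2720 ≈ 9357.9 m/s.

Δv ≈ 9.36 km/s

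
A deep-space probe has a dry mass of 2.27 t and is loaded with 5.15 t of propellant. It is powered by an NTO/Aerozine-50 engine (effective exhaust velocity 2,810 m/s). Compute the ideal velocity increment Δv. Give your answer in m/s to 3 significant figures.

m₀ = m_dry + m_prop = 2.27 + 5.15 = 7.42 t.
Using Δv = v_e ln(m₀/m_f): Δv = v_e · ln(m₀/m_f) = 2810.0 × ln(3.269) = 2810.0 × 1.1844 ≈ 3328.2 m/s.

Δv ≈ 3330 m/s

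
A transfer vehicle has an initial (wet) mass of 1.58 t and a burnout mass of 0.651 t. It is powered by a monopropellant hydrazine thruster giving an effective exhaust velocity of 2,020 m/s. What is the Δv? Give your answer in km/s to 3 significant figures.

Δv = v_e · ln(m₀/m_f) = 2020.0 × ln(2.427) = 2020.0 × 0.8867 ≈ 1791.1 m/s.

Δv ≈ 1.79 km/s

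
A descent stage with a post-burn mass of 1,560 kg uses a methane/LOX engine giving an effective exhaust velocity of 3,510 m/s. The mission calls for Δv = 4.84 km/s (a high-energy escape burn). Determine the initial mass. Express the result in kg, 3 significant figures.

initial mass ≈ 6190 kg

From the ideal rocket equation, m₀/m_f = exp(Δv / v_e) = exp(4840 / 3510.0) = exp(1.3789) = 3.9706.
m₀ = m_f × 3.9706 = 1,560 × 3.9706 = 6,194.14 kg.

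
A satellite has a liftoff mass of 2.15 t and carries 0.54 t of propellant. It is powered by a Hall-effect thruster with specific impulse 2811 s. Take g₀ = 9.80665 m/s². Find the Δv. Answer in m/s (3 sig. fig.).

Δv ≈ 7970 m/s

v_e = Isp · g₀ = 2811 × 9.80665 = 27566.5 m/s.
m_f = m₀ − m_prop = 2.15 − 0.54 = 1.61 t.
Using Δv = v_e ln(m₀/m_f): Δv = v_e · ln(m₀/m_f) = 27566.5 × ln(1.335) = 27566.5 × 0.2892 ≈ 7973.2 m/s.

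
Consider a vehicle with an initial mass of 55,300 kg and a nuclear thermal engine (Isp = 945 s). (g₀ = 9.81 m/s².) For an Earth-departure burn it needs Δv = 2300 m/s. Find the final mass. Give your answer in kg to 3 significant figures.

final mass ≈ 43100 kg

v_e = Isp · g₀ = 945 × 9.81 = 9270.5 m/s.
m₀/m_f = exp(Δv / v_e) = exp(2300 / 9270.5) = exp(0.2481) = 1.2816.
m_f = m₀ / 1.2816 = 55,300 / 1.2816 = 43,149.2 kg.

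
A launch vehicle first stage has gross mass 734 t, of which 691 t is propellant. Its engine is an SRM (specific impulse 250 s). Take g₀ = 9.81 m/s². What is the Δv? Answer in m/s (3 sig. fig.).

v_e = Isp · g₀ = 250 × 9.81 = 2452.5 m/s.
m_f = m₀ − m_prop = 734 − 691 = 43 t.
From the ideal rocket equation, Δv = v_e · ln(m₀/m_f) = 2452.5 × ln(17.07) = 2452.5 × 2.8373 ≈ 6958.5 m/s.

Δv ≈ 6960 m/s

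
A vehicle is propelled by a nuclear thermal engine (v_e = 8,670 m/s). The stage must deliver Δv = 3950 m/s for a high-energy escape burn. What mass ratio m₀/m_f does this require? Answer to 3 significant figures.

mass ratio ≈ 1.58

m₀/m_f = exp(Δv / v_e) = exp(3950 / 8670.0) = exp(0.4556) = 1.5771.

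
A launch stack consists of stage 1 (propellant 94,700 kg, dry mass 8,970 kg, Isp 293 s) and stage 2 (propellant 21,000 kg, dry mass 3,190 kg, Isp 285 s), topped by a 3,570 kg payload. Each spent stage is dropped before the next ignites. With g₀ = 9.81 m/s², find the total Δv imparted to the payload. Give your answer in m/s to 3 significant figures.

Δv ≈ 7610 m/s

Ignition mass of stage 1 = 94,700+8,970 + 21,000+3,190 + 3,570 = 131,430 kg.
Stage 1: m₀ = 131,430 kg, m_f = 131,430 − 94,700 = 36,730 kg; Δv = 293×9.81×ln(3.578) = 2874.3×1.2749 ≈ 3664 m/s.
Stage 2: m₀ = 27,760 kg, m_f = 27,760 − 21,000 = 6,760 kg; Δv = 285×9.81×ln(4.107) = 2795.9×1.4126 ≈ 3949 m/s.
Total Δv = 3664 + 3949 = 7613 m/s.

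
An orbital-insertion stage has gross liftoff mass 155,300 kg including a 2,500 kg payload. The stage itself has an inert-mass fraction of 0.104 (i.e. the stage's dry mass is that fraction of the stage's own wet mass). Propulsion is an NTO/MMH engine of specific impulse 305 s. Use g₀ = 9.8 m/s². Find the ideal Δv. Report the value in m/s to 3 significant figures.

Stage wet mass = m₀ − payload = 155,300 − 2,500 = 152,800 kg.
Stage dry mass = ε × stage wet mass = 0.104 × 152,800 = 15,891.2 kg.
Burnout mass m_f = stage dry + payload = 15,891.2 + 2,500 = 18,391.2 kg.
v_e = Isp · g₀ = 305 × 9.8 = 2989.0 m/s.
By the Tsiolkovsky rocket equation, Δv = v_e · ln(155,300/18,391.2) = 2989.0 × ln(8.444) = 2989.0 × 2.1335 ≈ 6377 m/s.

Δv ≈ 6380 m/s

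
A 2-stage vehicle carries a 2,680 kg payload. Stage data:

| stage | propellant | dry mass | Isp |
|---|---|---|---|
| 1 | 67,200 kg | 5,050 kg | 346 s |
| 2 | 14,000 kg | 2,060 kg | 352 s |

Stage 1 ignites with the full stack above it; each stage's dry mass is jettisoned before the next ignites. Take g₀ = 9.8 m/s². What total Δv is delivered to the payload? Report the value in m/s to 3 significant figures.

Δv ≈ 9290 m/s

Ignition mass of stage 1 = 67,200+5,050 + 14,000+2,060 + 2,680 = 90,990 kg.
Stage 1: m₀ = 90,990 kg, m_f = 90,990 − 67,200 = 23,790 kg; Δv = 346×9.8×ln(3.825) = 3390.8×1.3415 ≈ 4549 m/s.
Stage 2: m₀ = 18,740 kg, m_f = 18,740 − 14,000 = 4,740 kg; Δv = 352×9.8×ln(3.954) = 3449.6×1.3746 ≈ 4742 m/s.
Total Δv = 4549 + 4742 = 9291 m/s.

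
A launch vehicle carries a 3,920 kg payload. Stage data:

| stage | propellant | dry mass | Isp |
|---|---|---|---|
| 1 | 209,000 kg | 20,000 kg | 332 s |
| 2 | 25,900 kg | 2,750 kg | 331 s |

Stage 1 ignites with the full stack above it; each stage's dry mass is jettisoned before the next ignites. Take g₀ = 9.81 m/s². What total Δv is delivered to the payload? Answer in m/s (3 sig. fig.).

Ignition mass of stage 1 = 209,000+20,000 + 25,900+2,750 + 3,920 = 261,570 kg.
Stage 1: m₀ = 261,570 kg, m_f = 261,570 − 209,000 = 52,570 kg; Δv = 332×9.81×ln(4.976) = 3256.9×1.6046 ≈ 5226 m/s.
Stage 2: m₀ = 32,570 kg, m_f = 32,570 − 25,900 = 6,670 kg; Δv = 331×9.81×ln(4.883) = 3247.1×1.5858 ≈ 5149 m/s.
Total Δv = 5226 + 5149 = 10375 m/s.

Δv ≈ 10400 m/s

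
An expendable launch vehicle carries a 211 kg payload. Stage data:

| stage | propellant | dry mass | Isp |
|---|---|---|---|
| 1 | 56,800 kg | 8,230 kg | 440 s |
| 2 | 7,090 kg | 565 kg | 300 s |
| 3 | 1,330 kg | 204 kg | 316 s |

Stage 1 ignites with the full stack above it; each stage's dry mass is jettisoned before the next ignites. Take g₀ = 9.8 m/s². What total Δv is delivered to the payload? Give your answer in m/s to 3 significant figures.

Ignition mass of stage 1 = 56,800+8,230 + 7,090+565 + 1,330+204 + 211 = 74,430 kg.
Stage 1: m₀ = 74,430 kg, m_f = 74,430 − 56,800 = 17,630 kg; Δv = 440×9.8×ln(4.222) = 4312.0×1.4403 ≈ 6210 m/s.
Stage 2: m₀ = 9,400 kg, m_f = 9,400 − 7,090 = 2,310 kg; Δv = 300×9.8×ln(4.069) = 2940.0×1.4035 ≈ 4126 m/s.
Stage 3: m₀ = 1,745 kg, m_f = 1,745 − 1,330 = 415 kg; Δv = 316×9.8×ln(4.205) = 3096.8×1.4362 ≈ 4448 m/s.
Total Δv = 6210 + 4126 + 4448 = 14784 m/s.

Δv ≈ 14800 m/s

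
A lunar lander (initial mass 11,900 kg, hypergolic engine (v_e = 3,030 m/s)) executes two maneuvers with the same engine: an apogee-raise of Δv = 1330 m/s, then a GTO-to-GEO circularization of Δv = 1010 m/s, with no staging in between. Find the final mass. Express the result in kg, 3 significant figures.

After the first burn: m = 11900 × exp(−1330/3030.0) = 11900 × 0.64472 = 7,672.17 kg.
After the second burn: m = 7,672.17 × exp(−1010/3030.0) = 7,672.17 × 0.71653 = 5,497.34 kg.

final mass ≈ 5500 kg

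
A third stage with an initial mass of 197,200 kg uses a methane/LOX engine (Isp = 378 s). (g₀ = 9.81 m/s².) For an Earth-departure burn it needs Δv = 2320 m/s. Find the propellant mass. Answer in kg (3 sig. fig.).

v_e = Isp · g₀ = 378 × 9.81 = 3708.2 m/s.
m₀/m_f = exp(Δv / v_e) = exp(2320 / 3708.2) = exp(0.6256) = 1.8694.
m_f = 197,200 / 1.8694 = 105,488 kg, so propellant = m₀ − m_f = 197,200 − 105,488 = 91,712 kg.

propellant mass ≈ 91700 kg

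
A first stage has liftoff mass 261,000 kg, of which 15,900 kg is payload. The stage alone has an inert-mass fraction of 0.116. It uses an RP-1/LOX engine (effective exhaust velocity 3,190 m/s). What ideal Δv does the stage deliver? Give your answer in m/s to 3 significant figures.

Stage wet mass = m₀ − payload = 261,000 − 15,900 = 245,100 kg.
Stage dry mass = ε × stage wet mass = 0.116 × 245,100 = 28,431.6 kg.
Burnout mass m_f = stage dry + payload = 28,431.6 + 15,900 = 44,331.6 kg.
Δv = v_e · ln(261,000/44,331.6) = 3190.0 × ln(5.887) = 3190.0 × 1.7728 ≈ 5655 m/s.

Δv ≈ 5660 m/s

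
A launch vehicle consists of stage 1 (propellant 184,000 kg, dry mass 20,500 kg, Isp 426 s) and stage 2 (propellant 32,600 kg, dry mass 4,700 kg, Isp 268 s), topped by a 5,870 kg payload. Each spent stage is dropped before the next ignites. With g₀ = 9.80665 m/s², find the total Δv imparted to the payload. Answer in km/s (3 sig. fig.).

Ignition mass of stage 1 = 184,000+20,500 + 32,600+4,700 + 5,870 = 247,670 kg.
Stage 1: m₀ = 247,670 kg, m_f = 247,670 − 184,000 = 63,670 kg; Δv = 426×9.80665×ln(3.89) = 4177.6×1.3584 ≈ 5675 m/s.
Stage 2: m₀ = 43,170 kg, m_f = 43,170 − 32,600 = 10,570 kg; Δv = 268×9.80665×ln(4.084) = 2628.2×1.4071 ≈ 3698 m/s.
Total Δv = 5675 + 3698 = 9373 m/s.

Δv ≈ 9.37 km/s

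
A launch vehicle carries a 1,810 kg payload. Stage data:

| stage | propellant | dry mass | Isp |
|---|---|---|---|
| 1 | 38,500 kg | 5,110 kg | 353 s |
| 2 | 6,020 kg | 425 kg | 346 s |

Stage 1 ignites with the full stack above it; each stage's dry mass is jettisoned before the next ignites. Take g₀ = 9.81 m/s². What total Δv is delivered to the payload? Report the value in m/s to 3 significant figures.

Ignition mass of stage 1 = 38,500+5,110 + 6,020+425 + 1,810 = 51,865 kg.
Stage 1: m₀ = 51,865 kg, m_f = 51,865 − 38,500 = 13,365 kg; Δv = 353×9.81×ln(3.881) = 3462.9×1.3560 ≈ 4696 m/s.
Stage 2: m₀ = 8,255 kg, m_f = 8,255 − 6,020 = 2,235 kg; Δv = 346×9.81×ln(3.694) = 3394.3×1.3066 ≈ 4435 m/s.
Total Δv = 4696 + 4435 = 9131 m/s.

Δv ≈ 9130 m/s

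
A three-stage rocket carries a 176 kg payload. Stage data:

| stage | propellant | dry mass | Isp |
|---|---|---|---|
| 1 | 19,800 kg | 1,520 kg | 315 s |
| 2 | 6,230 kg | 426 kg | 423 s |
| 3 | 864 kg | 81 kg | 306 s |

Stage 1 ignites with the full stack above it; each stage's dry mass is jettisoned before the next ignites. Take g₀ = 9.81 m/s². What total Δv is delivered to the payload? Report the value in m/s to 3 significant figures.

Δv ≈ 14600 m/s

Ignition mass of stage 1 = 19,800+1,520 + 6,230+426 + 864+81 + 176 = 29,097 kg.
Stage 1: m₀ = 29,097 kg, m_f = 29,097 − 19,800 = 9,297 kg; Δv = 315×9.81×ln(3.13) = 3090.2×1.1409 ≈ 3526 m/s.
Stage 2: m₀ = 7,777 kg, m_f = 7,777 − 6,230 = 1,547 kg; Δv = 423×9.81×ln(5.027) = 4149.6×1.6149 ≈ 6701 m/s.
Stage 3: m₀ = 1,121 kg, m_f = 1,121 − 864 = 257 kg; Δv = 306×9.81×ln(4.362) = 3001.9×1.4729 ≈ 4421 m/s.
Total Δv = 3526 + 6701 + 4421 = 14648 m/s.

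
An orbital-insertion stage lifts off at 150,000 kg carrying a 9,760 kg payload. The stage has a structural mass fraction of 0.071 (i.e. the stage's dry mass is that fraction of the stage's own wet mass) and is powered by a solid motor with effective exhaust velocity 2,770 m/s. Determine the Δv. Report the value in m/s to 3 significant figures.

Stage wet mass = m₀ − payload = 150,000 − 9,760 = 140,240 kg.
Stage dry mass = ε × stage wet mass = 0.071 × 140,240 = 9,957.04 kg.
Burnout mass m_f = stage dry + payload = 9,957.04 + 9,760 = 19,717.04 kg.
From the ideal rocket equation, Δv = v_e · ln(150,000/19,717.04) = 2770.0 × ln(7.608) = 2770.0 × 2.0292 ≈ 5621 m/s.

Δv ≈ 5620 m/s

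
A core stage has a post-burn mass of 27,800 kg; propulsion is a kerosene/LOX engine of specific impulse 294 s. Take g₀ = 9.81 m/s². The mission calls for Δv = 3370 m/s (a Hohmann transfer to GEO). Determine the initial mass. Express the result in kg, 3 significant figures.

v_e = Isp · g₀ = 294 × 9.81 = 2884.1 m/s.
m₀/m_f = exp(Δv / v_e) = exp(3370 / 2884.1) = exp(1.1685) = 3.2170.
m₀ = m_f × 3.2170 = 27,800 × 3.2170 = 89,432.6 kg.

initial mass ≈ 89400 kg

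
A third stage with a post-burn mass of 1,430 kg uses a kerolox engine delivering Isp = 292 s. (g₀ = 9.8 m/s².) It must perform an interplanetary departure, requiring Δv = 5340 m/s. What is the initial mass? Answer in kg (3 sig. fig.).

v_e = Isp · g₀ = 292 × 9.8 = 2861.6 m/s.
Using Δv = v_e ln(m₀/m_f): m₀/m_f = exp(Δv / v_e) = exp(5340 / 2861.6) = exp(1.8661) = 6.4630.
m₀ = m_f × 6.4630 = 1,430 × 6.4630 = 9,242.09 kg.

initial mass ≈ 9240 kg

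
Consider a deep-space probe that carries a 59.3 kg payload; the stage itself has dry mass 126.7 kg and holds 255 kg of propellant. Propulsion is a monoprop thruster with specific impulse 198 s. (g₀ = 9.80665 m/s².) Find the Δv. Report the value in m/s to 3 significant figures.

v_e = Isp · g₀ = 198 × 9.80665 = 1941.7 m/s.
m₀ = payload + dry + propellant = 59.3 + 126.7 + 255 = 441 kg.
m_f = payload + dry = 59.3 + 126.7 = 186 kg.
Rocket equation: Δv = v_e · ln(m₀/m_f) = 1941.7 × ln(2.371) = 1941.7 × 0.8633 ≈ 1676.3 m/s.

Δv ≈ 1680 m/s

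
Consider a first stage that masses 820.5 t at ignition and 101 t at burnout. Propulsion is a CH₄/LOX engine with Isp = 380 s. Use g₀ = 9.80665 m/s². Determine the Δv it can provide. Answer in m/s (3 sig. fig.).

Δv ≈ 7810 m/s

v_e = Isp · g₀ = 380 × 9.80665 = 3726.5 m/s.
Rocket equation: Δv = v_e · ln(m₀/m_f) = 3726.5 × ln(8.124) = 3726.5 × 2.0948 ≈ 7806.3 m/s.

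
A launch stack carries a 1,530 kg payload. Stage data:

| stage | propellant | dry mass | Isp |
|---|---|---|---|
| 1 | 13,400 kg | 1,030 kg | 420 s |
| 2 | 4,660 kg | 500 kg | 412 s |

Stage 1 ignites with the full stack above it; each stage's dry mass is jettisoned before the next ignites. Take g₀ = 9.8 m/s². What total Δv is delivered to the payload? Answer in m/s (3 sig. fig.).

Ignition mass of stage 1 = 13,400+1,030 + 4,660+500 + 1,530 = 21,120 kg.
Stage 1: m₀ = 21,120 kg, m_f = 21,120 − 13,400 = 7,720 kg; Δv = 420×9.8×ln(2.736) = 4116.0×1.0064 ≈ 4142 m/s.
Stage 2: m₀ = 6,690 kg, m_f = 6,690 − 4,660 = 2,030 kg; Δv = 412×9.8×ln(3.296) = 4037.6×1.1926 ≈ 4815 m/s.
Total Δv = 4142 + 4815 = 8957 m/s.

Δv ≈ 8960 m/s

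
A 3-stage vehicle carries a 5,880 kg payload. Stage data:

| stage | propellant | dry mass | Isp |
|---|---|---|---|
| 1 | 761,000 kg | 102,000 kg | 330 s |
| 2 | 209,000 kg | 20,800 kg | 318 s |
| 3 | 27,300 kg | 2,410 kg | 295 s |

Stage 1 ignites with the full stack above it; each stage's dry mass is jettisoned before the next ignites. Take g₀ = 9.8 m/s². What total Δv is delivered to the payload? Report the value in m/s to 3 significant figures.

Ignition mass of stage 1 = 761,000+102,000 + 209,000+20,800 + 27,300+2,410 + 5,880 = 1,128,390 kg.
Stage 1: m₀ = 1,128,390 kg, m_f = 1,128,390 − 761,000 = 367,390 kg; Δv = 330×9.8×ln(3.071) = 3234.0×1.1221 ≈ 3629 m/s.
Stage 2: m₀ = 265,390 kg, m_f = 265,390 − 209,000 = 56,390 kg; Δv = 318×9.8×ln(4.706) = 3116.4×1.5489 ≈ 4827 m/s.
Stage 3: m₀ = 35,590 kg, m_f = 35,590 − 27,300 = 8,290 kg; Δv = 295×9.8×ln(4.293) = 2891.0×1.4570 ≈ 4212 m/s.
Total Δv = 3629 + 4827 + 4212 = 12668 m/s.

Δv ≈ 12700 m/s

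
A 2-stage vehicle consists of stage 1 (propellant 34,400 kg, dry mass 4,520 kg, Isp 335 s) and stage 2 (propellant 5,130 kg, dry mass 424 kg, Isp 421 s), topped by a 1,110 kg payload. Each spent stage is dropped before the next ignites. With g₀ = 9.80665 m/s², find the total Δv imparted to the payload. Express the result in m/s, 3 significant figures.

Ignition mass of stage 1 = 34,400+4,520 + 5,130+424 + 1,110 = 45,584 kg.
Stage 1: m₀ = 45,584 kg, m_f = 45,584 − 34,400 = 11,184 kg; Δv = 335×9.80665×ln(4.076) = 3285.2×1.4051 ≈ 4616 m/s.
Stage 2: m₀ = 6,664 kg, m_f = 6,664 − 5,130 = 1,534 kg; Δv = 421×9.80665×ln(4.344) = 4128.6×1.4688 ≈ 6064 m/s.
Total Δv = 4616 + 6064 = 10680 m/s.

Δv ≈ 10700 m/s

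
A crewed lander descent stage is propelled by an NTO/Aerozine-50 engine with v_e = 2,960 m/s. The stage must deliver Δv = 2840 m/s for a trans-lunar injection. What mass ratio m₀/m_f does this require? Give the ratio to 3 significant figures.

mass ratio ≈ 2.61

From the ideal rocket equation, m₀/m_f = exp(Δv / v_e) = exp(2840 / 2960.0) = exp(0.9595) = 2.6103.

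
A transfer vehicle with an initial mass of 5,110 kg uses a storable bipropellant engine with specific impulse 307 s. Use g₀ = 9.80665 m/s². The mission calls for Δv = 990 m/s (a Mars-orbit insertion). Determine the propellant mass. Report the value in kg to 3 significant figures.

v_e = Isp · g₀ = 307 × 9.80665 = 3010.6 m/s.
By the Tsiolkovsky rocket equation, m₀/m_f = exp(Δv / v_e) = exp(990 / 3010.6) = exp(0.3288) = 1.3893.
m_f = 5,110 / 1.3893 = 3,678.11 kg, so propellant = m₀ − m_f = 5,110 − 3,678.11 = 1,431.89 kg.

propellant mass ≈ 1430 kg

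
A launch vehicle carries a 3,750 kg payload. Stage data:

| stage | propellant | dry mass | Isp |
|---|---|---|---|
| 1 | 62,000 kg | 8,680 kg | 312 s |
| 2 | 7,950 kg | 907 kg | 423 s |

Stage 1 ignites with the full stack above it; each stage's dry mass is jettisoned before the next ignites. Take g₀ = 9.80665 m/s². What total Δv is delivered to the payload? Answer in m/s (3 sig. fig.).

Ignition mass of stage 1 = 62,000+8,680 + 7,950+907 + 3,750 = 83,287 kg.
Stage 1: m₀ = 83,287 kg, m_f = 83,287 − 62,000 = 21,287 kg; Δv = 312×9.80665×ln(3.913) = 3059.7×1.3642 ≈ 4174 m/s.
Stage 2: m₀ = 12,607 kg, m_f = 12,607 − 7,950 = 4,657 kg; Δv = 423×9.80665×ln(2.707) = 4148.2×0.9959 ≈ 4131 m/s.
Total Δv = 4174 + 4131 = 8305 m/s.

Δv ≈ 8310 m/s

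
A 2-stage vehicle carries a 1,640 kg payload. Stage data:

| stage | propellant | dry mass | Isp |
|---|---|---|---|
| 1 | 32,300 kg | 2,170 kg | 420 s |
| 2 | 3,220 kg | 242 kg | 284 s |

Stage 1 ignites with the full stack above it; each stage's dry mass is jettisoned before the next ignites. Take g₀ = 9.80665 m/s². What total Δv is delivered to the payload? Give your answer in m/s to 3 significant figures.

Δv ≈ 9760 m/s

Ignition mass of stage 1 = 32,300+2,170 + 3,220+242 + 1,640 = 39,572 kg.
Stage 1: m₀ = 39,572 kg, m_f = 39,572 − 32,300 = 7,272 kg; Δv = 420×9.80665×ln(5.442) = 4118.8×1.6941 ≈ 6978 m/s.
Stage 2: m₀ = 5,102 kg, m_f = 5,102 − 3,220 = 1,882 kg; Δv = 284×9.80665×ln(2.711) = 2785.1×0.9973 ≈ 2778 m/s.
Total Δv = 6978 + 2778 = 9756 m/s.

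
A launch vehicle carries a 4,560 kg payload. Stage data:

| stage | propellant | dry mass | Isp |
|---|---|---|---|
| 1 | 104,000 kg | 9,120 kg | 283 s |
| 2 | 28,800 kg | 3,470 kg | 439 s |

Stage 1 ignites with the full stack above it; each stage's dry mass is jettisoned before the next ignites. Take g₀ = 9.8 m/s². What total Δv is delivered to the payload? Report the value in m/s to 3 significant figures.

Δv ≈ 9830 m/s

Ignition mass of stage 1 = 104,000+9,120 + 28,800+3,470 + 4,560 = 149,950 kg.
Stage 1: m₀ = 149,950 kg, m_f = 149,950 − 104,000 = 45,950 kg; Δv = 283×9.8×ln(3.263) = 2773.4×1.1827 ≈ 3280 m/s.
Stage 2: m₀ = 36,830 kg, m_f = 36,830 − 28,800 = 8,030 kg; Δv = 439×9.8×ln(4.587) = 4302.2×1.5231 ≈ 6553 m/s.
Total Δv = 3280 + 6553 = 9833 m/s.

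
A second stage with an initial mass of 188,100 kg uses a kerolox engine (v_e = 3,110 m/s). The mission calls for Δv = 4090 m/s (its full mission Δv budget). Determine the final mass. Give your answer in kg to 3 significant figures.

final mass ≈ 50500 kg

m₀/m_f = exp(Δv / v_e) = exp(4090 / 3110.0) = exp(1.3151) = 3.7252.
m_f = m₀ / 3.7252 = 188,100 / 3.7252 = 50,493.9 kg.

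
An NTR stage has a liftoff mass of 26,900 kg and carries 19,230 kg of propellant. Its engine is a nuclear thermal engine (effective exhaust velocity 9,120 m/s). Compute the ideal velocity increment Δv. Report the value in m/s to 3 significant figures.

m_f = m₀ − m_prop = 26,900 − 19,230 = 7,670 kg.
Rocket equation: Δv = v_e · ln(m₀/m_f) = 9120.0 × ln(3.507) = 9120.0 × 1.2548 ≈ 11443.9 m/s.

Δv ≈ 11400 m/s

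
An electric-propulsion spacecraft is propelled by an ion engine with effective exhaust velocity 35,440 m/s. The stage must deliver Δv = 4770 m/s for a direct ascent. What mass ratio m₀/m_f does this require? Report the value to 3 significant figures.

Using Δv = v_e ln(m₀/m_f): m₀/m_f = exp(Δv / v_e) = exp(4770 / 35440.0) = exp(0.1346) = 1.1441.

mass ratio ≈ 1.14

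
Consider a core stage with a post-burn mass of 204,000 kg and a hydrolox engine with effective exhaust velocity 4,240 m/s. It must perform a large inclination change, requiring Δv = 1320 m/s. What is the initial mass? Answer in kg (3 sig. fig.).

initial mass ≈ 279000 kg

Rocket equation: m₀/m_f = exp(Δv / v_e) = exp(1320 / 4240.0) = exp(0.3113) = 1.3652.
m₀ = m_f × 1.3652 = 204,000 × 1.3652 = 278,501 kg.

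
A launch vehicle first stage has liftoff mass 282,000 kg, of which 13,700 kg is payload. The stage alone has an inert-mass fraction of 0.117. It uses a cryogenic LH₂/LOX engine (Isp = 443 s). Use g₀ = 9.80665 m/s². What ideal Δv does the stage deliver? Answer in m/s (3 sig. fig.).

Δv ≈ 7960 m/s

Stage wet mass = m₀ − payload = 282,000 − 13,700 = 268,300 kg.
Stage dry mass = ε × stage wet mass = 0.117 × 268,300 = 31,391.1 kg.
Burnout mass m_f = stage dry + payload = 31,391.1 + 13,700 = 45,091.1 kg.
v_e = Isp · g₀ = 443 × 9.80665 = 4344.3 m/s.
Using Δv = v_e ln(m₀/m_f): Δv = v_e · ln(282,000/45,091.1) = 4344.3 × ln(6.254) = 4344.3 × 1.8332 ≈ 7964 m/s.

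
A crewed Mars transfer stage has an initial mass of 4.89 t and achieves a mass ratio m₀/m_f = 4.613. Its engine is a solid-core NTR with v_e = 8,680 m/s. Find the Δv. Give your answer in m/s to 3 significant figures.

Rocket equation: Δv = v_e · ln(4.613) = 8680.0 × 1.5289 ≈ 13270.7 m/s.

Δv ≈ 13300 m/s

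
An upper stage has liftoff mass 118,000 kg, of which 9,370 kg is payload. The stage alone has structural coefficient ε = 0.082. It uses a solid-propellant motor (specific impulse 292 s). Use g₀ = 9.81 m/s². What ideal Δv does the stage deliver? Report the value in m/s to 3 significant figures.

Stage wet mass = m₀ − payload = 118,000 − 9,370 = 108,630 kg.
Stage dry mass = ε × stage wet mass = 0.082 × 108,630 = 8,907.66 kg.
Burnout mass m_f = stage dry + payload = 8,907.66 + 9,370 = 18,277.66 kg.
v_e = Isp · g₀ = 292 × 9.81 = 2864.5 m/s.
From the ideal rocket equation, Δv = v_e · ln(118,000/18,277.66) = 2864.5 × ln(6.456) = 2864.5 × 1.8650 ≈ 5342 m/s.

Δv ≈ 5340 m/s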